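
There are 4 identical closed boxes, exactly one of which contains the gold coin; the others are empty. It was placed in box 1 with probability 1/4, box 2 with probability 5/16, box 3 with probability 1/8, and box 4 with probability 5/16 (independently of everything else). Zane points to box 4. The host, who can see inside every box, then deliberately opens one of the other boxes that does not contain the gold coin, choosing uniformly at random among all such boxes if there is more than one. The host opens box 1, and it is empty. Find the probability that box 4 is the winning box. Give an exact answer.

Consider each possible location of the gold coin in turn.
If it is in box 1 (prior 1/4): the host opened box 1, so this case is ruled out; weight (1/4)·0 = 0.
If it is in box 2 (prior 5/16): the host has 2 equally likely choices, so probability 1/2; weight (5/16)·(1/2) = 5/32.
If it is in box 3 (prior 1/8): the host has 2 equally likely choices, so probability 1/2; weight (1/8)·(1/2) = 1/16.
If it is in box 4 (prior 5/16): the host has 3 equally likely choices, so probability 1/3; weight (5/16)·(1/3) = 5/48.
The weights sum to 31/96.
So P(the gold coin in box 4 | the host opened box 1) = (5/48) / (31/96) = 10/31.

10/31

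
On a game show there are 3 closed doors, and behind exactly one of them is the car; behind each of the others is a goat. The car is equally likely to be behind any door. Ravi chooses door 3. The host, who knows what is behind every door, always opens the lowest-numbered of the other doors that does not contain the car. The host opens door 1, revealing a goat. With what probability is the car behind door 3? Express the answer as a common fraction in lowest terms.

1/2

Condition on the true location of the car.
If it is behind door 1 (prior 1/3): the host opened door 1, so this case is ruled out; weight (1/3)·0 = 0.
If it is behind either of doors 2 and 3 (prior 1/3 each): door 1 is the lowest-numbered option available, probability 1; weight (1/3)·1 = 1/3 each.
The weights sum to 2/3.
So P(the car behind door 3 | the host opened door 1) = (1/3) / (2/3) = 1/2.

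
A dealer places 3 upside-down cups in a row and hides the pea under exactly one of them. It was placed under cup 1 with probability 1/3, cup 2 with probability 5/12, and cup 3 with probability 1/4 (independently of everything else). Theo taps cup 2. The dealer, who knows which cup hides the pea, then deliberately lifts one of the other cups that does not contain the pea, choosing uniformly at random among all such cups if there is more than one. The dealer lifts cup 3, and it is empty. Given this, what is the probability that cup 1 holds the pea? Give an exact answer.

Condition on the true location of the pea.
If it is under cup 1 (prior 1/3): the dealer has no choice, probability 1; weight (1/3)·1 = 1/3.
If it is under cup 2 (prior 5/12): the dealer has 2 equally likely choices, so probability 1/2; weight (5/12)·(1/2) = 5/24.
If it is under cup 3 (prior 1/4): the dealer opened cup 3, so this case is ruled out; weight (1/4)·0 = 0.
The weights sum to 13/24.
So P(the pea under cup 1 | the dealer opened cup 3) = (1/3) / (13/24) = 8/13.

8/13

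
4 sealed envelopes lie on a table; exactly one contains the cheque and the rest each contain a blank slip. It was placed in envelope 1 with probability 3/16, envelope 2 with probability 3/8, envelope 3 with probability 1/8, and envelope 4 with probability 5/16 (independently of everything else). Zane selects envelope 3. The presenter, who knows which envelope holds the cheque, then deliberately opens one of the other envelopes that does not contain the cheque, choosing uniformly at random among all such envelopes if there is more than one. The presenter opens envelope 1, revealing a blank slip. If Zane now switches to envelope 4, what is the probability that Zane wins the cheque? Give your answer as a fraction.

Consider each possible location of the cheque in turn.
If it is in envelope 1 (prior 3/16): the presenter opened envelope 1, so this case is ruled out; weight (3/16)·0 = 0.
If it is in envelope 2 (prior 3/8): the presenter has 2 equally likely choices, so probability 1/2; weight (3/8)·(1/2) = 3/16.
If it is in envelope 3 (prior 1/8): the presenter has 3 equally likely choices, so probability 1/3; weight (1/8)·(1/3) = 1/24.
If it is in envelope 4 (prior 5/16): the presenter has 2 equally likely choices, so probability 1/2; weight (5/16)·(1/2) = 5/32.
The weights sum to 37/96.
So P(the cheque in envelope 4 | the presenter opened envelope 1) = (5/32) / (37/96) = 15/37.

15/37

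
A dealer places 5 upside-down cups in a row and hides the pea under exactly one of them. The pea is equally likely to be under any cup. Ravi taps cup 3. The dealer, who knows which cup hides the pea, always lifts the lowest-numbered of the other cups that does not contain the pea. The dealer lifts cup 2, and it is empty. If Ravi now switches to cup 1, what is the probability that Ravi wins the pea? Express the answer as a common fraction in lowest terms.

1

Apply Bayes' rule, conditioning on where the pea actually is.
If it is under cup 1 (prior 1/5): cup 2 is the lowest-numbered option available, probability 1; weight (1/5)·1 = 1/5.
If it is under cup 2 (prior 1/5): the dealer opened cup 2, so this case is ruled out; weight (1/5)·0 = 0.
If it is under any of cups 3, 4, and 5 (prior 1/5 each): the dealer would have opened cup 1 instead, probability 0; weight (1/5)·0 = 0 each.
The weights sum to 1/5.
So P(the pea under cup 1 | the dealer opened cup 2) = (1/5) / (1/5) = 1.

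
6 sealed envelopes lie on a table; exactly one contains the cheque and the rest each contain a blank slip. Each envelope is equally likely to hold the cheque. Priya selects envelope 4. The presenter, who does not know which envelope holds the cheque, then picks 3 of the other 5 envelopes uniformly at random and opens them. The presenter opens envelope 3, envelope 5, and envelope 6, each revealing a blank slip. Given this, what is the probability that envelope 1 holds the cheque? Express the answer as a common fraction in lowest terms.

1/3

Apply Bayes' rule, conditioning on where the cheque actually is.
If it is in any of envelopes 1, 2, and 4 (prior 1/6 each): the presenter picks exactly this set with probability 1/10 regardless, and none is the prize; weight (1/6)·(1/10) = 1/60 each.
If it is in any of envelopes 3, 5, and 6 (prior 1/6 each): that envelope was opened and seen not to hold the prize — ruled out; weight (1/6)·0 = 0 each.
The weights sum to 1/20.
So P(the cheque in envelope 1 | the presenter opened envelope 3, envelope 5, and envelope 6) = (1/60) / (1/20) = 1/3.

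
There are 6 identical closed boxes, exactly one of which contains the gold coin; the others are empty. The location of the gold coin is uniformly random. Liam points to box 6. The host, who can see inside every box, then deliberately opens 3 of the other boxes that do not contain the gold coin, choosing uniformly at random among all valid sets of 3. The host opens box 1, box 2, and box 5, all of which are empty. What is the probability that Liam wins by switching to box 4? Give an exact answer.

Condition on the true location of the gold coin.
If it is in any of boxes 1, 2, and 5 (prior 1/6 each): that box was opened and seen not to hold the prize — ruled out; weight (1/6)·0 = 0 each.
If it is in either of boxes 3 and 4 (prior 1/6 each): the host has 4 equally likely choices, so probability 1/4; weight (1/6)·(1/4) = 1/24 each.
If it is in box 6 (prior 1/6): the host has 10 equally likely choices, so probability 1/10; weight (1/6)·(1/10) = 1/60.
The weights sum to 1/10.
So P(the gold coin in box 4 | the host opened box 1, box 2, and box 5) = (1/24) / (1/10) = 5/12.

5/12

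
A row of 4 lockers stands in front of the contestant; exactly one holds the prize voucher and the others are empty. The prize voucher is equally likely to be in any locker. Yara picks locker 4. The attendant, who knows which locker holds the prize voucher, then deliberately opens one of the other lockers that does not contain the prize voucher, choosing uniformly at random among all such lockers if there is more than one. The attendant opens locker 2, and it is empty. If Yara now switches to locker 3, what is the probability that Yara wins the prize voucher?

3/8

Consider each possible location of the prize voucher in turn.
If it is in either of lockers 1 and 3 (prior 1/4 each): the attendant has 2 equally likely choices, so probability 1/2; weight (1/4)·(1/2) = 1/8 each.
If it is in locker 2 (prior 1/4): the attendant opened locker 2, so this case is ruled out; weight (1/4)·0 = 0.
If it is in locker 4 (prior 1/4): the attendant has 3 equally likely choices, so probability 1/3; weight (1/4)·(1/3) = 1/12.
The weights sum to 1/3.
So P(the prize voucher in locker 3 | the attendant opened locker 2) = (1/8) / (1/3) = 3/8.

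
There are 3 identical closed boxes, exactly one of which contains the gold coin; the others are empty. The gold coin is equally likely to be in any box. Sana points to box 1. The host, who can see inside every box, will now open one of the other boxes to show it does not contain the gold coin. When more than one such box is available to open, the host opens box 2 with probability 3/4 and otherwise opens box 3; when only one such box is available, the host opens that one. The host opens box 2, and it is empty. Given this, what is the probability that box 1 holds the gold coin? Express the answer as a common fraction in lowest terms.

Apply Bayes' rule, conditioning on where the gold coin actually is.
If it is in box 1 (prior 1/3): box 2 is available, opened with probability 3/4; weight (1/3)·(3/4) = 1/4.
If it is in box 2 (prior 1/3): the host opened box 2, so this case is ruled out; weight (1/3)·0 = 0.
If it is in box 3 (prior 1/3): only box 2 is available, probability 1; weight (1/3)·1 = 1/3.
The weights sum to 7/12.
So P(the gold coin in box 1 | the host opened box 2) = (1/4) / (7/12) = 3/7.

3/7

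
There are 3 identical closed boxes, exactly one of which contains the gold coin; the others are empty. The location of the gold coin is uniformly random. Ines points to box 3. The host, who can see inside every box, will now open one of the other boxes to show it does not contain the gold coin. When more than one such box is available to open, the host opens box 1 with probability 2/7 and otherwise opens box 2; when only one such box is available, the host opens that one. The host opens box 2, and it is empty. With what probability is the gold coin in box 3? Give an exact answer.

5/12

Consider each possible location of the gold coin in turn.
If it is in box 1 (prior 1/3): only box 2 is available, probability 1; weight (1/3)·1 = 1/3.
If it is in box 2 (prior 1/3): the host opened box 2, so this case is ruled out; weight (1/3)·0 = 0.
If it is in box 3 (prior 1/3): box 1 is available but not opened, probability 5/7; weight (1/3)·(5/7) = 5/21.
The weights sum to 4/7.
So P(the gold coin in box 3 | the host opened box 2) = (5/21) / (4/7) = 5/12.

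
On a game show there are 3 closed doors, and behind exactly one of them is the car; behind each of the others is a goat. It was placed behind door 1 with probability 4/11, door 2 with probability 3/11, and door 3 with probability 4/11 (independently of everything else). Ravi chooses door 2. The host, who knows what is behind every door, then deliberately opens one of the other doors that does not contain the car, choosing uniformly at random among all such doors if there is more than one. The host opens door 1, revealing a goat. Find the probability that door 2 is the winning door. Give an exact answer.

3/11

Apply Bayes' rule, conditioning on where the car actually is.
If it is behind door 1 (prior 4/11): the host opened door 1, so this case is ruled out; weight (4/11)·0 = 0.
If it is behind door 2 (prior 3/11): the host has 2 equally likely choices, so probability 1/2; weight (3/11)·(1/2) = 3/22.
If it is behind door 3 (prior 4/11): the host has no choice, probability 1; weight (4/11)·1 = 4/11.
The weights sum to 1/2.
So P(the car behind door 2 | the host opened door 1) = (3/22) / (1/2) = 3/11.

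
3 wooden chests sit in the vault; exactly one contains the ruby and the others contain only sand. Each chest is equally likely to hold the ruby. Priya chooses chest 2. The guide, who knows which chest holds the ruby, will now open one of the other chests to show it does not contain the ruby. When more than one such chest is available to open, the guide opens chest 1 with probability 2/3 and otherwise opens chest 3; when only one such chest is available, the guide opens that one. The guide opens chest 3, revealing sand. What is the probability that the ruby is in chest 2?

1/4

Consider each possible location of the ruby in turn.
If it is in chest 1 (prior 1/3): only chest 3 is available, probability 1; weight (1/3)·1 = 1/3.
If it is in chest 2 (prior 1/3): chest 1 is available but not opened, probability 1/3; weight (1/3)·(1/3) = 1/9.
If it is in chest 3 (prior 1/3): the guide opened chest 3, so this case is ruled out; weight (1/3)·0 = 0.
The weights sum to 4/9.
So P(the ruby in chest 2 | the guide opened chest 3) = (1/9) / (4/9) = 1/4.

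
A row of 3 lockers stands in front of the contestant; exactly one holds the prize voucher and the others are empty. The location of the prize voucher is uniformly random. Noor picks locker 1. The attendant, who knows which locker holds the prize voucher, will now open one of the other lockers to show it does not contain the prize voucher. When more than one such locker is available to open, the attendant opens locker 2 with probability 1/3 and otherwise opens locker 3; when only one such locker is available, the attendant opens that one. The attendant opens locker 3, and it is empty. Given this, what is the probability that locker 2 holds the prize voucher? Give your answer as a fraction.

3/5

Apply Bayes' rule, conditioning on where the prize voucher actually is.
If it is in locker 1 (prior 1/3): locker 2 is available but not opened, probability 2/3; weight (1/3)·(2/3) = 2/9.
If it is in locker 2 (prior 1/3): only locker 3 is available, probability 1; weight (1/3)·1 = 1/3.
If it is in locker 3 (prior 1/3): the attendant opened locker 3, so this case is ruled out; weight (1/3)·0 = 0.
The weights sum to 5/9.
So P(the prize voucher in locker 2 | the attendant opened locker 3) = (1/3) / (5/9) = 3/5.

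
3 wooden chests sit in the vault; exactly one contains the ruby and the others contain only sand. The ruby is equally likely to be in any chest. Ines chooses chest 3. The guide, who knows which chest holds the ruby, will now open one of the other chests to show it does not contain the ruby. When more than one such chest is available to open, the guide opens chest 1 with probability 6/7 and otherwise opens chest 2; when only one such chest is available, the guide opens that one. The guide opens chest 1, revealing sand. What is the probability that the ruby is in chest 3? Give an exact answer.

6/13

Consider each possible location of the ruby in turn.
If it is in chest 1 (prior 1/3): the guide opened chest 1, so this case is ruled out; weight (1/3)·0 = 0.
If it is in chest 2 (prior 1/3): only chest 1 is available, probability 1; weight (1/3)·1 = 1/3.
If it is in chest 3 (prior 1/3): chest 1 is available, opened with probability 6/7; weight (1/3)·(6/7) = 2/7.
The weights sum to 13/21.
So P(the ruby in chest 3 | the guide opened chest 1) = (2/7) / (13/21) = 6/13.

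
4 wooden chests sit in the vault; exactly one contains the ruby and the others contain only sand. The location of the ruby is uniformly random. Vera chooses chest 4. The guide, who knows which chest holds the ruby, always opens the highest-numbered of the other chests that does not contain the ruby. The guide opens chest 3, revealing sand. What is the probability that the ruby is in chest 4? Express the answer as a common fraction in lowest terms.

Consider each possible location of the ruby in turn.
If it is in any of chests 1, 2, and 4 (prior 1/4 each): chest 3 is the highest-numbered option available, probability 1; weight (1/4)·1 = 1/4 each.
If it is in chest 3 (prior 1/4): the guide opened chest 3, so this case is ruled out; weight (1/4)·0 = 0.
The weights sum to 3/4.
So P(the ruby in chest 4 | the guide opened chest 3) = (1/4) / (3/4) = 1/3.

1/3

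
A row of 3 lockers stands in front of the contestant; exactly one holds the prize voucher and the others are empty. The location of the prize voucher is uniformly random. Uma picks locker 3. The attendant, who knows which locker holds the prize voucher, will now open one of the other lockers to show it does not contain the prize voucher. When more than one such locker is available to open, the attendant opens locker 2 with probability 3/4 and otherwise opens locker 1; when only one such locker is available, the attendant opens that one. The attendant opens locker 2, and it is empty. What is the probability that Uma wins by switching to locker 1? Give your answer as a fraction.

4/7

Consider each possible location of the prize voucher in turn.
If it is in locker 1 (prior 1/3): only locker 2 is available, probability 1; weight (1/3)·1 = 1/3.
If it is in locker 2 (prior 1/3): the attendant opened locker 2, so this case is ruled out; weight (1/3)·0 = 0.
If it is in locker 3 (prior 1/3): locker 2 is available, opened with probability 3/4; weight (1/3)·(3/4) = 1/4.
The weights sum to 7/12.
So P(the prize voucher in locker 1 | the attendant opened locker 2) = (1/3) / (7/12) = 4/7.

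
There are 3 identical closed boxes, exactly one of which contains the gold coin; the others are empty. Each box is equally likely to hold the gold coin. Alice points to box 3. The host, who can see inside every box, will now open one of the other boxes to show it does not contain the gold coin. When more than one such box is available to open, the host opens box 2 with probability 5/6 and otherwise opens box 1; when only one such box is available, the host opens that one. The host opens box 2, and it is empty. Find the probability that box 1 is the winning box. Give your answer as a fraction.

6/11

Consider each possible location of the gold coin in turn.
If it is in box 1 (prior 1/3): only box 2 is available, probability 1; weight (1/3)·1 = 1/3.
If it is in box 2 (prior 1/3): the host opened box 2, so this case is ruled out; weight (1/3)·0 = 0.
If it is in box 3 (prior 1/3): box 2 is available, opened with probability 5/6; weight (1/3)·(5/6) = 5/18.
The weights sum to 11/18.
So P(the gold coin in box 1 | the host opened box 2) = (1/3) / (11/18) = 6/11.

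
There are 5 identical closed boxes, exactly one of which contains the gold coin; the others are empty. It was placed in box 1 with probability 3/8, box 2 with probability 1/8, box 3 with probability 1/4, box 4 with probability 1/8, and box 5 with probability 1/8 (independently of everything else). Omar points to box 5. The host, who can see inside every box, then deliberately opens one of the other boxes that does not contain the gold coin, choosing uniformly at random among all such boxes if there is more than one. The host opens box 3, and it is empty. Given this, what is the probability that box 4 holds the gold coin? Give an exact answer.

4/23

Consider each possible location of the gold coin in turn.
If it is in box 1 (prior 3/8): the host has 3 equally likely choices, so probability 1/3; weight (3/8)·(1/3) = 1/8.
If it is in either of boxes 2 and 4 (prior 1/8 each): the host has 3 equally likely choices, so probability 1/3; weight (1/8)·(1/3) = 1/24 each.
If it is in box 3 (prior 1/4): the host opened box 3, so this case is ruled out; weight (1/4)·0 = 0.
If it is in box 5 (prior 1/8): the host has 4 equally likely choices, so probability 1/4; weight (1/8)·(1/4) = 1/32.
The weights sum to 23/96.
So P(the gold coin in box 4 | the host opened box 3) = (1/24) / (23/96) = 4/23.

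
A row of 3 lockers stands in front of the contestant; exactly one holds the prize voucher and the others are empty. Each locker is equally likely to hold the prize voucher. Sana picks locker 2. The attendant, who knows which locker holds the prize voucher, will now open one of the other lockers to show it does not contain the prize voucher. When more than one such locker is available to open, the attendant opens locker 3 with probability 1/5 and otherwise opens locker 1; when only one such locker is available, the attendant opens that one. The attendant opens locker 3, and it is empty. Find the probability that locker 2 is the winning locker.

Apply Bayes' rule, conditioning on where the prize voucher actually is.
If it is in locker 1 (prior 1/3): only locker 3 is available, probability 1; weight (1/3)·1 = 1/3.
If it is in locker 2 (prior 1/3): locker 3 is available, opened with probability 1/5; weight (1/3)·(1/5) = 1/15.
If it is in locker 3 (prior 1/3): the attendant opened locker 3, so this case is ruled out; weight (1/3)·0 = 0.
The weights sum to 2/5.
So P(the prize voucher in locker 2 | the attendant opened locker 3) = (1/15) / (2/5) = 1/6.

1/6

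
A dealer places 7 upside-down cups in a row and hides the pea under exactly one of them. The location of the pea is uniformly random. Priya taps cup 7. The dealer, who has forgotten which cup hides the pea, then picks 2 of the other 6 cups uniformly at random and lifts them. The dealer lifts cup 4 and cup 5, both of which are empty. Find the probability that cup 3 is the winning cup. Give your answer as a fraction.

1/5

Consider each possible location of the pea in turn.
If it is under any of cups 1, 2, 3, 6, and 7 (prior 1/7 each): the dealer picks exactly this set with probability 1/15 regardless, and none is the prize; weight (1/7)·(1/15) = 1/105 each.
If it is under either of cups 4 and 5 (prior 1/7 each): that cup was opened and seen not to hold the prize — ruled out; weight (1/7)·0 = 0 each.
The weights sum to 1/21.
So P(the pea under cup 3 | the dealer opened cup 4 and cup 5) = (1/105) / (1/21) = 1/5.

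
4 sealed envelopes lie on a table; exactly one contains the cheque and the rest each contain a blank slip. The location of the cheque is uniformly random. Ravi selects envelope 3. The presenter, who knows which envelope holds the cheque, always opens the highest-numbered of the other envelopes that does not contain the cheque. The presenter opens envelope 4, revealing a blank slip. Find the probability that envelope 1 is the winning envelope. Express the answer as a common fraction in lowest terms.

Apply Bayes' rule, conditioning on where the cheque actually is.
If it is in any of envelopes 1, 2, and 3 (prior 1/4 each): envelope 4 is the highest-numbered option available, probability 1; weight (1/4)·1 = 1/4 each.
If it is in envelope 4 (prior 1/4): the presenter opened envelope 4, so this case is ruled out; weight (1/4)·0 = 0.
The weights sum to 3/4.
So P(the cheque in envelope 1 | the presenter opened envelope 4) = (1/4) / (3/4) = 1/3.

1/3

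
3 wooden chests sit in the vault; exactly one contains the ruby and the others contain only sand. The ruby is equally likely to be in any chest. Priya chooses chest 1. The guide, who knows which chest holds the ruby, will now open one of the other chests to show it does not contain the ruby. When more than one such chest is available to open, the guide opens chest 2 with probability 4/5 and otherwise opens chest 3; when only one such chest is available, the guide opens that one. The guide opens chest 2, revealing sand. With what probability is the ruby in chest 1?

4/9

Condition on the true location of the ruby.
If it is in chest 1 (prior 1/3): chest 2 is available, opened with probability 4/5; weight (1/3)·(4/5) = 4/15.
If it is in chest 2 (prior 1/3): the guide opened chest 2, so this case is ruled out; weight (1/3)·0 = 0.
If it is in chest 3 (prior 1/3): only chest 2 is available, probability 1; weight (1/3)·1 = 1/3.
The weights sum to 3/5.
So P(the ruby in chest 1 | the guide opened chest 2) = (4/15) / (3/5) = 4/9.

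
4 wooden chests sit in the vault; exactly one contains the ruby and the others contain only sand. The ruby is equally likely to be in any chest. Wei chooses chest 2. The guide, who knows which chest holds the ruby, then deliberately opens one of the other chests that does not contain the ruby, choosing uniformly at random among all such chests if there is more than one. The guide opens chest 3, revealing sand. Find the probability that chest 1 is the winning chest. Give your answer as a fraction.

Apply Bayes' rule, conditioning on where the ruby actually is.
If it is in either of chests 1 and 4 (prior 1/4 each): the guide has 2 equally likely choices, so probability 1/2; weight (1/4)·(1/2) = 1/8 each.
If it is in chest 2 (prior 1/4): the guide has 3 equally likely choices, so probability 1/3; weight (1/4)·(1/3) = 1/12.
If it is in chest 3 (prior 1/4): the guide opened chest 3, so this case is ruled out; weight (1/4)·0 = 0.
The weights sum to 1/3.
So P(the ruby in chest 1 | the guide opened chest 3) = (1/8) / (1/3) = 3/8.

3/8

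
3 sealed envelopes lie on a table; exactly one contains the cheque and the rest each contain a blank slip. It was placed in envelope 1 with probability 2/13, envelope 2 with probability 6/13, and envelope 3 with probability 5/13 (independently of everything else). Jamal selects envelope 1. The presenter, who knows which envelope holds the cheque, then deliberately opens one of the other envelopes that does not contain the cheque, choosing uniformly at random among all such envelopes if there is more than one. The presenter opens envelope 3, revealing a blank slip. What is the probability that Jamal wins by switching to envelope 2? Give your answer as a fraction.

6/7

Apply Bayes' rule, conditioning on where the cheque actually is.
If it is in envelope 1 (prior 2/13): the presenter has 2 equally likely choices, so probability 1/2; weight (2/13)·(1/2) = 1/13.
If it is in envelope 2 (prior 6/13): the presenter has no choice, probability 1; weight (6/13)·1 = 6/13.
If it is in envelope 3 (prior 5/13): the presenter opened envelope 3, so this case is ruled out; weight (5/13)·0 = 0.
The weights sum to 7/13.
So P(the cheque in envelope 2 | the presenter opened envelope 3) = (6/13) / (7/13) = 6/7.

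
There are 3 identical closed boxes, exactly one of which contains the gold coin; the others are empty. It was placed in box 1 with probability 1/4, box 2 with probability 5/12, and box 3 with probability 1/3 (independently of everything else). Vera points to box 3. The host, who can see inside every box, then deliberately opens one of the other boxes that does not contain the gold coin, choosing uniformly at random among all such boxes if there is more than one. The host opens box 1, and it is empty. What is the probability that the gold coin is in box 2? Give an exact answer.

5/7

Apply Bayes' rule, conditioning on where the gold coin actually is.
If it is in box 1 (prior 1/4): the host opened box 1, so this case is ruled out; weight (1/4)·0 = 0.
If it is in box 2 (prior 5/12): the host has no choice, probability 1; weight (5/12)·1 = 5/12.
If it is in box 3 (prior 1/3): the host has 2 equally likely choices, so probability 1/2; weight (1/3)·(1/2) = 1/6.
The weights sum to 7/12.
So P(the gold coin in box 2 | the host opened box 1) = (5/12) / (7/12) = 5/7.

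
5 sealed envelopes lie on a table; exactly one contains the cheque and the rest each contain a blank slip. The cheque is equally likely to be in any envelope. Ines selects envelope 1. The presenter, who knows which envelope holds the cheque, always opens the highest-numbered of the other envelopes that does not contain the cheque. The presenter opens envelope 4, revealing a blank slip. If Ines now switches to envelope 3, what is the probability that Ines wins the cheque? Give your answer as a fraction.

Condition on the true location of the cheque.
If it is in any of envelopes 1, 2, and 3 (prior 1/5 each): the presenter would have opened envelope 5 instead, probability 0; weight (1/5)·0 = 0 each.
If it is in envelope 4 (prior 1/5): the presenter opened envelope 4, so this case is ruled out; weight (1/5)·0 = 0.
If it is in envelope 5 (prior 1/5): envelope 4 is the highest-numbered option available, probability 1; weight (1/5)·1 = 1/5.
The weights sum to 1/5.
So P(the cheque in envelope 3 | the presenter opened envelope 4) = 0 / (1/5) = 0.

0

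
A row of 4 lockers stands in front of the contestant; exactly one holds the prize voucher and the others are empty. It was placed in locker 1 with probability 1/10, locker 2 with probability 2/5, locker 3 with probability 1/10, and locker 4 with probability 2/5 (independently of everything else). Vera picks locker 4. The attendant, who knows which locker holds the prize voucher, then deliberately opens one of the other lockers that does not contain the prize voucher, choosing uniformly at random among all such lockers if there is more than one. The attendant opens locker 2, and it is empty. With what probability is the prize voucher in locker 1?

3/14

Consider each possible location of the prize voucher in turn.
If it is in either of lockers 1 and 3 (prior 1/10 each): the attendant has 2 equally likely choices, so probability 1/2; weight (1/10)·(1/2) = 1/20 each.
If it is in locker 2 (prior 2/5): the attendant opened locker 2, so this case is ruled out; weight (2/5)·0 = 0.
If it is in locker 4 (prior 2/5): the attendant has 3 equally likely choices, so probability 1/3; weight (2/5)·(1/3) = 2/15.
The weights sum to 7/30.
So P(the prize voucher in locker 1 | the attendant opened locker 2) = (1/20) / (7/30) = 3/14.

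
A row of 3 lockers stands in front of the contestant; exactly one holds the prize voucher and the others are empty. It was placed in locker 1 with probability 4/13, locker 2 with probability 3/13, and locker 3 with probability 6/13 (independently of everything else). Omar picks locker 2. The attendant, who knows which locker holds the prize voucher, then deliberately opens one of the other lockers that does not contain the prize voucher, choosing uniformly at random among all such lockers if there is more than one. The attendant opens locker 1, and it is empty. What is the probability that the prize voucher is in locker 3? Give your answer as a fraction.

Consider each possible location of the prize voucher in turn.
If it is in locker 1 (prior 4/13): the attendant opened locker 1, so this case is ruled out; weight (4/13)·0 = 0.
If it is in locker 2 (prior 3/13): the attendant has 2 equally likely choices, so probability 1/2; weight (3/13)·(1/2) = 3/26.
If it is in locker 3 (prior 6/13): the attendant has no choice, probability 1; weight (6/13)·1 = 6/13.
The weights sum to 15/26.
So P(the prize voucher in locker 3 | the attendant opened locker 1) = (6/13) / (15/26) = 4/5.

4/5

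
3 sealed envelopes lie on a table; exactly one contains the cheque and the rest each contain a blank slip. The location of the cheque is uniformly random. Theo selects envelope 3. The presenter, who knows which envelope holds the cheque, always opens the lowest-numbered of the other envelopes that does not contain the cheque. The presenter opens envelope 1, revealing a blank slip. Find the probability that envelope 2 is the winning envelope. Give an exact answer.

Condition on the true location of the cheque.
If it is in envelope 1 (prior 1/3): the presenter opened envelope 1, so this case is ruled out; weight (1/3)·0 = 0.
If it is in either of envelopes 2 and 3 (prior 1/3 each): envelope 1 is the lowest-numbered option available, probability 1; weight (1/3)·1 = 1/3 each.
The weights sum to 2/3.
So P(the cheque in envelope 2 | the presenter opened envelope 1) = (1/3) / (2/3) = 1/2.

1/2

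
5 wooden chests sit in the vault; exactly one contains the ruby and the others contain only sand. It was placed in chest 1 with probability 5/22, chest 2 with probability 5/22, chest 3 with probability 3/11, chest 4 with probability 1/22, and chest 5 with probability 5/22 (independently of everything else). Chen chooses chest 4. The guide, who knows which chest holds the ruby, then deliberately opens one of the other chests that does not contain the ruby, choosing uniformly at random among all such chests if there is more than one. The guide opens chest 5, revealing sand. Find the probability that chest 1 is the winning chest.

20/67

Consider each possible location of the ruby in turn.
If it is in either of chests 1 and 2 (prior 5/22 each): the guide has 3 equally likely choices, so probability 1/3; weight (5/22)·(1/3) = 5/66 each.
If it is in chest 3 (prior 3/11): the guide has 3 equally likely choices, so probability 1/3; weight (3/11)·(1/3) = 1/11.
If it is in chest 4 (prior 1/22): the guide has 4 equally likely choices, so probability 1/4; weight (1/22)·(1/4) = 1/88.
If it is in chest 5 (prior 5/22): the guide opened chest 5, so this case is ruled out; weight (5/22)·0 = 0.
The weights sum to 67/264.
So P(the ruby in chest 1 | the guide opened chest 5) = (5/66) / (67/264) = 20/67.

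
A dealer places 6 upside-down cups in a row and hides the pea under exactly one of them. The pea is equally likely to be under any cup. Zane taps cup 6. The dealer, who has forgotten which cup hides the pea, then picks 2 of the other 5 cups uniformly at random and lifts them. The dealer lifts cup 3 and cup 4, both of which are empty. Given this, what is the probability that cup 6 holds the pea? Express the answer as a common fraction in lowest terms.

Because the dealer chose which cups to lift without knowing where the pea is, the choice is independent of the prize location. Learning that none of the 2 opened cups holds the pea simply rules out those 2 locations and leaves the remaining 4 cups still equally likely by symmetry.
So P(the pea under cup 6) = 1/4.

1/4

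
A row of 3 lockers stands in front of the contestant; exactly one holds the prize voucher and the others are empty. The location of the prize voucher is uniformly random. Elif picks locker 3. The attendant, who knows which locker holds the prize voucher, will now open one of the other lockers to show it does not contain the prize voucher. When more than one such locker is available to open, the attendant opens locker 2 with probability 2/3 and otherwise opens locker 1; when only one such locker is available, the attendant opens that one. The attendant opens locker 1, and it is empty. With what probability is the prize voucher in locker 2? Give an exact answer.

Consider each possible location of the prize voucher in turn.
If it is in locker 1 (prior 1/3): the attendant opened locker 1, so this case is ruled out; weight (1/3)·0 = 0.
If it is in locker 2 (prior 1/3): only locker 1 is available, probability 1; weight (1/3)·1 = 1/3.
If it is in locker 3 (prior 1/3): locker 2 is available but not opened, probability 1/3; weight (1/3)·(1/3) = 1/9.
The weights sum to 4/9.
So P(the prize voucher in locker 2 | the attendant opened locker 1) = (1/3) / (4/9) = 3/4.

3/4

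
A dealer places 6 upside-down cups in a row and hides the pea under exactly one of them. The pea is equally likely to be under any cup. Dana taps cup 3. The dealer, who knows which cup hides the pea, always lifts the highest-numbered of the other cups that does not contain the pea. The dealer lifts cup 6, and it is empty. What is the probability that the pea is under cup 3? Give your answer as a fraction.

Apply Bayes' rule, conditioning on where the pea actually is.
If it is under any of cups 1, 2, 3, 4, and 5 (prior 1/6 each): cup 6 is the highest-numbered option available, probability 1; weight (1/6)·1 = 1/6 each.
If it is under cup 6 (prior 1/6): the dealer opened cup 6, so this case is ruled out; weight (1/6)·0 = 0.
The weights sum to 5/6.
So P(the pea under cup 3 | the dealer opened cup 6) = (1/6) / (5/6) = 1/5.

1/5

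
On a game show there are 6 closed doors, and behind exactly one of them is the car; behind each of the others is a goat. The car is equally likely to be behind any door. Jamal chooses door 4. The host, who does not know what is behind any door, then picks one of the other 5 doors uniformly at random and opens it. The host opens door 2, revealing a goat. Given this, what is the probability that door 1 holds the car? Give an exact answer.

1/5

Apply Bayes' rule, conditioning on where the car actually is.
If it is behind any of doors 1, 3, 4, 5, and 6 (prior 1/6 each): the host picks door 2 with probability 1/5 regardless, and it is not the prize; weight (1/6)·(1/5) = 1/30 each.
If it is behind door 2 (prior 1/6): the host opened door 2, so this case is ruled out; weight (1/6)·0 = 0.
The weights sum to 1/6.
So P(the car behind door 1 | the host opened door 2) = (1/30) / (1/6) = 1/5.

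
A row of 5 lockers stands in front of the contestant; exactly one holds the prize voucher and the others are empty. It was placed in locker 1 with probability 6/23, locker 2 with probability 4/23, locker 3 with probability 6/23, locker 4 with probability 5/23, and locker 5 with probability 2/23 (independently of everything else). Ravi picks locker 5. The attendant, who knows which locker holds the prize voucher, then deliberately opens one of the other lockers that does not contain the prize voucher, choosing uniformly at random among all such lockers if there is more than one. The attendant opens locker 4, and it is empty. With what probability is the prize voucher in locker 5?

Condition on the true location of the prize voucher.
If it is in either of lockers 1 and 3 (prior 6/23 each): the attendant has 3 equally likely choices, so probability 1/3; weight (6/23)·(1/3) = 2/23 each.
If it is in locker 2 (prior 4/23): the attendant has 3 equally likely choices, so probability 1/3; weight (4/23)·(1/3) = 4/69.
If it is in locker 4 (prior 5/23): the attendant opened locker 4, so this case is ruled out; weight (5/23)·0 = 0.
If it is in locker 5 (prior 2/23): the attendant has 4 equally likely choices, so probability 1/4; weight (2/23)·(1/4) = 1/46.
The weights sum to 35/138.
So P(the prize voucher in locker 5 | the attendant opened locker 4) = (1/46) / (35/138) = 3/35.

3/35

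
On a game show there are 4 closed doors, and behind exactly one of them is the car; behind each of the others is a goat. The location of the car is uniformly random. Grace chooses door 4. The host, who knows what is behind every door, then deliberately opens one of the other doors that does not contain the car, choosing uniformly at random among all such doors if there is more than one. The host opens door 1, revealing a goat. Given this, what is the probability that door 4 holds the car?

1/4

Consider each possible location of the car in turn.
If it is behind door 1 (prior 1/4): the host opened door 1, so this case is ruled out; weight (1/4)·0 = 0.
If it is behind either of doors 2 and 3 (prior 1/4 each): the host has 2 equally likely choices, so probability 1/2; weight (1/4)·(1/2) = 1/8 each.
If it is behind door 4 (prior 1/4): the host has 3 equally likely choices, so probability 1/3; weight (1/4)·(1/3) = 1/12.
The weights sum to 1/3.
So P(the car behind door 4 | the host opened door 1) = (1/12) / (1/3) = 1/4.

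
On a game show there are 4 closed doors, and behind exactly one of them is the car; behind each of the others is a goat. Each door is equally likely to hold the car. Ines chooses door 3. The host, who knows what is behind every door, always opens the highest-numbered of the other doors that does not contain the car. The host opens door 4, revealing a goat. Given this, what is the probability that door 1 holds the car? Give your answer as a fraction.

1/3

Consider each possible location of the car in turn.
If it is behind any of doors 1, 2, and 3 (prior 1/4 each): door 4 is the highest-numbered option available, probability 1; weight (1/4)·1 = 1/4 each.
If it is behind door 4 (prior 1/4): the host opened door 4, so this case is ruled out; weight (1/4)·0 = 0.
The weights sum to 3/4.
So P(the car behind door 1 | the host opened door 4) = (1/4) / (3/4) = 1/3.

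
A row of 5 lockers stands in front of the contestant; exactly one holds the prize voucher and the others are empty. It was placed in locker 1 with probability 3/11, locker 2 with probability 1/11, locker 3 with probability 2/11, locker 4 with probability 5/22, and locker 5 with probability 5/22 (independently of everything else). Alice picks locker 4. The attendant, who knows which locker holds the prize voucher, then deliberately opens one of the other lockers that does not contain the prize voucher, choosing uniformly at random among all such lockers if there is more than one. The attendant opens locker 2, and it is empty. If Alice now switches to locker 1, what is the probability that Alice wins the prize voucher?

Consider each possible location of the prize voucher in turn.
If it is in locker 1 (prior 3/11): the attendant has 3 equally likely choices, so probability 1/3; weight (3/11)·(1/3) = 1/11.
If it is in locker 2 (prior 1/11): the attendant opened locker 2, so this case is ruled out; weight (1/11)·0 = 0.
If it is in locker 3 (prior 2/11): the attendant has 3 equally likely choices, so probability 1/3; weight (2/11)·(1/3) = 2/33.
If it is in locker 4 (prior 5/22): the attendant has 4 equally likely choices, so probability 1/4; weight (5/22)·(1/4) = 5/88.
If it is in locker 5 (prior 5/22): the attendant has 3 equally likely choices, so probability 1/3; weight (5/22)·(1/3) = 5/66.
The weights sum to 25/88.
So P(the prize voucher in locker 1 | the attendant opened locker 2) = (1/11) / (25/88) = 8/25.

8/25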